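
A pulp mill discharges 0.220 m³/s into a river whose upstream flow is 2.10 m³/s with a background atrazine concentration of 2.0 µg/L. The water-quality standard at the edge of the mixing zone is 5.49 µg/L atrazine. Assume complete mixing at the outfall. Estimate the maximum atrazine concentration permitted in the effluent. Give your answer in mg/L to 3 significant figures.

2.0 µg/L = 0.002 mg/L.
5.49 µg/L = 0.00549 mg/L.
Mass balance: 0.00549·2.32 = 0.22·Cₑ + 2.1·0.002.
Cₑ = (0.01274 − 0.0042) / 0.22 = 0.0388 mg/L.

0.0388 mg/L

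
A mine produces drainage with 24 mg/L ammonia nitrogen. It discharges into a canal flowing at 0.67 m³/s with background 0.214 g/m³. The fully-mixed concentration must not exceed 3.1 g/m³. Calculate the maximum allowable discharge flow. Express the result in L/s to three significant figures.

92.5 L/s

Mass balance at complete mixing: C_std·(Q_w + Q_r) = Q_w·C_e + Q_r·C_b.
Rearranging, Q_w = Q_r·(C_std − C_b)/(C_e − C_std) = 0.67·(3.1 − 0.214) / (24 − 3.1) = 0.09252 m³/s.
= 92.52 L/s.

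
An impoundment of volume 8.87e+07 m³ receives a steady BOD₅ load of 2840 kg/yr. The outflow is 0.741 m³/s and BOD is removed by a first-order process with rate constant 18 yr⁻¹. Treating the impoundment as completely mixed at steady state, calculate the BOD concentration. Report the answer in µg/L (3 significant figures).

1.75 µg/L

Outflow Q = 0.741 m³/s × 3.156e+07 s/yr = 2.338e+07 m³/yr.
Steady-state CSTR mass balance: W = Q·C + k·V·C, so C = W/(Q + kV).
Q + kV = 2.338e+07 + 18·8.87e+07 = 1.62e+09 m³/yr.
C = 2840/1.62e+09 = 1.753e-06 kg/m³ = 0.001753 mg/L = 1.753 µg/L.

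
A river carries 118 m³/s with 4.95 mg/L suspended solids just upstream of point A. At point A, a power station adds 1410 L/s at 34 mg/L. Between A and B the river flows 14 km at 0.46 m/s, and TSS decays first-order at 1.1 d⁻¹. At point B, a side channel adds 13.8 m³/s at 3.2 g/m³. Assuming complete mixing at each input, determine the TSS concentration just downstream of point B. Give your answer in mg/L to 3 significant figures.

3.55 mg/L

1410 L/s = 1.41 m³/s.
After input A: C = (118·4.95 + 1.41·34) / 119.4 = 5.293 mg/L.
Over the 14 km reach to input B (t = 3.043e+04 s = 0.3523 d), decay gives C = 5.293·exp(−1.1·0.3523) = 3.593 mg/L.
After input B: C = (119.4·3.593 + 13.8·3.2) / 133.2 = 3.552 mg/L.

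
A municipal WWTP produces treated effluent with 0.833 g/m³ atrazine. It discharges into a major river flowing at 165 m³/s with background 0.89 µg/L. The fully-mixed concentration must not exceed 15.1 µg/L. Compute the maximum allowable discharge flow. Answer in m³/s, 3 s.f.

0.89 µg/L = 0.00089 mg/L.
15.1 µg/L = 0.0151 mg/L.
Mass balance at complete mixing: C_std·(Q_w + Q_r) = Q_w·C_e + Q_r·C_b.
Rearranging, Q_w = Q_r·(C_std − C_b)/(C_e − C_std) = 165·(0.0151 − 0.00089) / (0.833 − 0.0151) = 2.867 m³/s.

2.87 m³/s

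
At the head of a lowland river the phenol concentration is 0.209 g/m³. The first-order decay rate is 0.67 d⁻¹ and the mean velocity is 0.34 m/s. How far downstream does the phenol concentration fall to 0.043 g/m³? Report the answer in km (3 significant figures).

From C = C₀·e^(−kt), t = ln(C₀/C)/k = ln(0.209/0.043)/0.67 = 1.581/0.67 = 2.36 d.
Distance = v·t = 0.34 m/s × 2.039e+05 s = 6.932e+04 m = 69.32 km.

69.3 km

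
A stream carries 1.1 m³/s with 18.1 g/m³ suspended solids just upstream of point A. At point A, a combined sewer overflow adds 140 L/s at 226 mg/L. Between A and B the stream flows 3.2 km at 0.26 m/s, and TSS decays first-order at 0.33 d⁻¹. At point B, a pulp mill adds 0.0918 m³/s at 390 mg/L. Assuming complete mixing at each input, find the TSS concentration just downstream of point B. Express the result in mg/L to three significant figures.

140 L/s = 0.14 m³/s.
After input A: C = (1.1·18.1 + 0.14·226) / 1.24 = 41.57 mg/L.
Over the 3.2 km reach to input B (t = 1.231e+04 s = 0.1425 d), decay gives C = 41.57·exp(−0.33·0.1425) = 39.66 mg/L.
After input B: C = (1.24·39.66 + 0.0918·390) / 1.332 = 63.81 mg/L.

63.8 mg/L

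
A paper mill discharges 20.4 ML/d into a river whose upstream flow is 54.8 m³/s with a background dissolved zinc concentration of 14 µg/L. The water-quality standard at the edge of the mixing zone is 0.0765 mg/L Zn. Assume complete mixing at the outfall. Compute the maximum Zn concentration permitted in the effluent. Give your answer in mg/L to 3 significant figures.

14.6 mg/L

20.4 ML/d = 0.2361 m³/s.
14 µg/L = 0.014 mg/L.
Mass balance: 0.0765·55.04 = 0.2361·Cₑ + 54.8·0.014.
Cₑ = (4.21 − 0.7672) / 0.2361 = 14.58 mg/L.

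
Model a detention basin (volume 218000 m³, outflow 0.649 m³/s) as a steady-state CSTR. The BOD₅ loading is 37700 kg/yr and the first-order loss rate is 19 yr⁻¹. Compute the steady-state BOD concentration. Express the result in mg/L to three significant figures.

Outflow Q = 0.649 m³/s × 3.156e+07 s/yr = 2.048e+07 m³/yr.
Steady-state CSTR mass balance: W = Q·C + k·V·C, so C = W/(Q + kV).
Q + kV = 2.048e+07 + 19·218000 = 2.462e+07 m³/yr.
C = 37700/2.462e+07 = 0.001531 kg/m³ = 1.531 mg/L.

1.53 mg/L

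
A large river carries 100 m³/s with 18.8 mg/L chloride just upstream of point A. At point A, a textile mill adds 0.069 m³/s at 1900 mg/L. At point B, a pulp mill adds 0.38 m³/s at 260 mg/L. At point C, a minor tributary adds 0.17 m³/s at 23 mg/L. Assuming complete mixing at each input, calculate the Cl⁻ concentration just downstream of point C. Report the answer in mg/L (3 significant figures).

21.0 mg/L

After input A: C = (100·18.8 + 0.069·1900) / 100.1 = 20.1 mg/L.
After input B: C = (100.1·20.1 + 0.38·260) / 100.4 = 21 mg/L.
After input C: C = (100.4·21 + 0.17·23) / 100.6 = 21.01 mg/L.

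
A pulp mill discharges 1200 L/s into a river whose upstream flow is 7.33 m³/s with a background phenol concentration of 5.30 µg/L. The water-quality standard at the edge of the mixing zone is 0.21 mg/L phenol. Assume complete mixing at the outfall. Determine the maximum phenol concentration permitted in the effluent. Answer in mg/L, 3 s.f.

1.46 mg/L

1200 L/s = 1.2 m³/s.
5.30 µg/L = 0.0053 mg/L.
Mass balance: 0.21·8.53 = 1.2·Cₑ + 7.33·0.0053.
Cₑ = (1.791 − 0.03885) / 1.2 = 1.46 mg/L.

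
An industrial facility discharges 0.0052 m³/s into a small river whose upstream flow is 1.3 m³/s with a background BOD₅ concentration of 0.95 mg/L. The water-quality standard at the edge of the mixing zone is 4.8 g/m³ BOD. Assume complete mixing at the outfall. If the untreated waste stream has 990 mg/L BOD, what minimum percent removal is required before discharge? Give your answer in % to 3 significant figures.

Mass balance: 4.8·1.305 = 0.0052·Cₑ + 1.3·0.95.
Cₑ = (6.265 − 1.235) / 0.0052 = 967.3 mg/L.
Required removal = 1 − 967.3/990 = 2.293 %.

2.29 %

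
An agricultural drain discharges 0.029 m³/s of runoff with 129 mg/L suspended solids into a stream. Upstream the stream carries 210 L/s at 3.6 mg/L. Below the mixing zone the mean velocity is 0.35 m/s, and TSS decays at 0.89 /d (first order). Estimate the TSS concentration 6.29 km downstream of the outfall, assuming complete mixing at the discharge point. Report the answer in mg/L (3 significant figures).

210 L/s = 0.21 m³/s.
After complete mixing, C₀ = (0.029·129 + 0.21·3.6) / 0.239 = 18.82 mg/L.
Travel time t = 6290 m / 0.35 m/s = 1.797e+04 s = 0.208 d.
C = 18.82·exp(−0.89·0.208) = 18.82·0.831 = 15.64 mg/L.

15.6 mg/L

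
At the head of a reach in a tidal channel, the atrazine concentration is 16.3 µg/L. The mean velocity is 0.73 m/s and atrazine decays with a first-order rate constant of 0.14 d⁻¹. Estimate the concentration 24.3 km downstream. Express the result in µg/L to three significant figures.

Travel time t = 24.3 km / 0.73 m/s = 2.43e+04/0.73 = 3.329e+04 s = 0.3853 d.
First-order decay: C = 16.3·exp(−0.14·0.3853) = 16.3·0.9475 = 15.44 µg/L.

15.4 µg/L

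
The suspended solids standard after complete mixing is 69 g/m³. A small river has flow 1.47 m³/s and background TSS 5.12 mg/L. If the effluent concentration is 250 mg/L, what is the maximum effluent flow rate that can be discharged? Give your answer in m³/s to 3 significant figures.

0.519 m³/s

Mass balance at complete mixing: C_std·(Q_w + Q_r) = Q_w·C_e + Q_r·C_b.
Rearranging, Q_w = Q_r·(C_std − C_b)/(C_e − C_std) = 1.47·(69 − 5.12) / (250 − 69) = 0.5188 m³/s.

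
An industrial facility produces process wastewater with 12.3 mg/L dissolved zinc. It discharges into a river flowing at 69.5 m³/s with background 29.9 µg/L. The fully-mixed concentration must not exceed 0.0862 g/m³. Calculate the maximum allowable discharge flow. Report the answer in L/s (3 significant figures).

320 L/s

29.9 µg/L = 0.0299 mg/L.
Mass balance at complete mixing: C_std·(Q_w + Q_r) = Q_w·C_e + Q_r·C_b.
Rearranging, Q_w = Q_r·(C_std − C_b)/(C_e − C_std) = 69.5·(0.0862 − 0.0299) / (12.3 − 0.0862) = 0.3204 m³/s.
= 320.4 L/s.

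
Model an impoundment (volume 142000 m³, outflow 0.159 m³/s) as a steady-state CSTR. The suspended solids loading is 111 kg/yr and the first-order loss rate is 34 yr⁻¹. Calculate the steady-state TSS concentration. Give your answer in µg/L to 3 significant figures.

Outflow Q = 0.159 m³/s × 3.156e+07 s/yr = 5.018e+06 m³/yr.
Steady-state CSTR mass balance: W = Q·C + k·V·C, so C = W/(Q + kV).
Q + kV = 5.018e+06 + 34·142000 = 9.846e+06 m³/yr.
C = 111/9.846e+06 = 1.127e-05 kg/m³ = 0.01127 mg/L = 11.27 µg/L.

11.3 µg/L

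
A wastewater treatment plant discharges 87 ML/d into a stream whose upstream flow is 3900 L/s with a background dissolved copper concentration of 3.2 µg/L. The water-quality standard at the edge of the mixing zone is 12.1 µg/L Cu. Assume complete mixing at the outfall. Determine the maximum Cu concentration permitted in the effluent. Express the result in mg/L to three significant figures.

0.0466 mg/L

87 ML/d = 1.007 m³/s.
3900 L/s = 3.9 m³/s.
3.2 µg/L = 0.0032 mg/L.
12.1 µg/L = 0.0121 mg/L.
Mass balance: 0.0121·4.907 = 1.007·Cₑ + 3.9·0.0032.
Cₑ = (0.05937 − 0.01248) / 1.007 = 0.04657 mg/L.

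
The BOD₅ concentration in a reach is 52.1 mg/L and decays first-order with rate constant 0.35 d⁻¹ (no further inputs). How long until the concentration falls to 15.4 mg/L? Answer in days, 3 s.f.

t = ln(C₀/C)/k = ln(52.1/15.4)/0.35 = 1.219/0.35 = 3.482 d.

3.48 d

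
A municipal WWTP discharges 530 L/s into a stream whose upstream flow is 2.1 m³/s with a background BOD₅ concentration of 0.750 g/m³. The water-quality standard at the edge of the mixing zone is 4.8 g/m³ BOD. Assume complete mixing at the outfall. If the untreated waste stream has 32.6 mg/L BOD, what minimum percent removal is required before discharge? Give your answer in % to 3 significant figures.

36.1 %

530 L/s = 0.53 m³/s.
Mass balance: 4.8·2.63 = 0.53·Cₑ + 2.1·0.75.
Cₑ = (12.62 − 1.575) / 0.53 = 20.85 mg/L.
Required removal = 1 − 20.85/32.6 = 36.05 %.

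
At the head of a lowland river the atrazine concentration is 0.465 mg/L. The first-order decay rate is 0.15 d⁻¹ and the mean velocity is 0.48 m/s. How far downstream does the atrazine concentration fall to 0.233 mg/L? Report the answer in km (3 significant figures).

From C = C₀·e^(−kt), t = ln(C₀/C)/k = ln(0.465/0.233)/0.15 = 0.691/0.15 = 4.607 d.
Distance = v·t = 0.48 m/s × 3.98e+05 s = 1.91e+05 m = 191 km.

191 km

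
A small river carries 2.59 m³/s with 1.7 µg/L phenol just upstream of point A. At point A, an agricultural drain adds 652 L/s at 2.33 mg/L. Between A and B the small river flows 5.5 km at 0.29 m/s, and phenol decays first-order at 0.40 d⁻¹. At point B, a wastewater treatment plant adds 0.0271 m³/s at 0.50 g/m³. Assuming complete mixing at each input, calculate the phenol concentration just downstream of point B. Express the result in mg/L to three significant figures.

0.431 mg/L

1.7 µg/L = 0.0017 mg/L.
652 L/s = 0.652 m³/s.
After input A: C = (2.59·0.0017 + 0.652·2.33) / 3.242 = 0.4699 mg/L.
Over the 5.5 km reach to input B (t = 1.897e+04 s = 0.2195 d), decay gives C = 0.4699·exp(−0.40·0.2195) = 0.4304 mg/L.
After input B: C = (3.242·0.4304 + 0.0271·0.5) / 3.269 = 0.431 mg/L.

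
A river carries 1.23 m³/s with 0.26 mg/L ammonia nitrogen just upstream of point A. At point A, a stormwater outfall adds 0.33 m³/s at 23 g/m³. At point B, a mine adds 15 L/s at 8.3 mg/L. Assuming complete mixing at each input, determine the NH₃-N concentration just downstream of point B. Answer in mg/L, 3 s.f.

After input A: C = (1.23·0.26 + 0.33·23) / 1.56 = 5.07 mg/L.
15 L/s = 0.015 m³/s.
After input B: C = (1.56·5.07 + 0.015·8.3) / 1.575 = 5.101 mg/L.

5.10 mg/L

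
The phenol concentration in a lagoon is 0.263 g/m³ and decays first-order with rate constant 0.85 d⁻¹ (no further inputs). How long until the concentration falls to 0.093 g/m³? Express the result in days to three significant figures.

1.22 d

t = ln(C₀/C)/k = ln(0.263/0.093)/0.85 = 1.04/0.85 = 1.223 d.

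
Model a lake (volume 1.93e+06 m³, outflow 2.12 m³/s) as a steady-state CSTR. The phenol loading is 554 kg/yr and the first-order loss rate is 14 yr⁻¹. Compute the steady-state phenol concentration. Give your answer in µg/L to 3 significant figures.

5.90 µg/L

Outflow Q = 2.12 m³/s × 3.156e+07 s/yr = 6.69e+07 m³/yr.
Steady-state CSTR mass balance: W = Q·C + k·V·C, so C = W/(Q + kV).
Q + kV = 6.69e+07 + 14·1.93e+06 = 9.392e+07 m³/yr.
C = 554/9.392e+07 = 5.899e-06 kg/m³ = 0.005899 mg/L = 5.899 µg/L.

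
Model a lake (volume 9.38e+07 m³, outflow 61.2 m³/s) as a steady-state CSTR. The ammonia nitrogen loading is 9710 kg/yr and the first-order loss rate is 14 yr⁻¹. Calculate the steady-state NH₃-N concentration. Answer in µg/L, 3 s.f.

Outflow Q = 61.2 m³/s × 3.156e+07 s/yr = 1.931e+09 m³/yr.
Steady-state CSTR mass balance: W = Q·C + k·V·C, so C = W/(Q + kV).
Q + kV = 1.931e+09 + 14·9.38e+07 = 3.245e+09 m³/yr.
C = 9710/3.245e+09 = 2.993e-06 kg/m³ = 0.002993 mg/L = 2.993 µg/L.

2.99 µg/L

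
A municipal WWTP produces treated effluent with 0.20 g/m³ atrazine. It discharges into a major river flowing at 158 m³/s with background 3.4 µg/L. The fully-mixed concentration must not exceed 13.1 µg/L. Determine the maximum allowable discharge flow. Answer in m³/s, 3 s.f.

8.20 m³/s

3.4 µg/L = 0.0034 mg/L.
13.1 µg/L = 0.0131 mg/L.
Mass balance at complete mixing: C_std·(Q_w + Q_r) = Q_w·C_e + Q_r·C_b.
Rearranging, Q_w = Q_r·(C_std − C_b)/(C_e − C_std) = 158·(0.0131 − 0.0034) / (0.2 − 0.0131) = 8.2 m³/s.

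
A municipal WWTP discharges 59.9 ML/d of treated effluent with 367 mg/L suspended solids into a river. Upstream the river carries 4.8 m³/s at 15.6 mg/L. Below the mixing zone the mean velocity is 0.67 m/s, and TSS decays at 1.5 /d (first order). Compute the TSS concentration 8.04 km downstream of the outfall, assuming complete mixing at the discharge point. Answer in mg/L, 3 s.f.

59.9 ML/d = 0.6933 m³/s.
After complete mixing, C₀ = (0.6933·367 + 4.8·15.6) / 5.493 = 59.95 mg/L.
Travel time t = 8040 m / 0.67 m/s = 1.2e+04 s = 0.1389 d.
C = 59.95·exp(−1.5·0.1389) = 59.95·0.8119 = 48.67 mg/L.

48.7 mg/L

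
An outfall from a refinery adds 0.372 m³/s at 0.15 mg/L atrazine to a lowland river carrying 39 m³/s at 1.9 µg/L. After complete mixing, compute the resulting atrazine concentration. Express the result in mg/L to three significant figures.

1.9 µg/L = 0.0019 mg/L.
Flow-weighted mixing gives C = (0.372·0.15 + 39·0.0019) / (0.372 + 39) = 0.1299/39.37 = 0.003299 mg/L.

0.00330 mg/L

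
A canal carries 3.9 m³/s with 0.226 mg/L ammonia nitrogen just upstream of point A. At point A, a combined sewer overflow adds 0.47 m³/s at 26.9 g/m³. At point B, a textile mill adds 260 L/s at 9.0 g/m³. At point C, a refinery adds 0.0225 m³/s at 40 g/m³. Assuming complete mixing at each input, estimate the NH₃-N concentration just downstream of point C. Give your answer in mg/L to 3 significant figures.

After input A: C = (3.9·0.226 + 0.47·26.9) / 4.37 = 3.095 mg/L.
260 L/s = 0.26 m³/s.
After input B: C = (4.37·3.095 + 0.26·9) / 4.63 = 3.426 mg/L.
After input C: C = (4.63·3.426 + 0.0225·40) / 4.652 = 3.603 mg/L.

3.60 mg/L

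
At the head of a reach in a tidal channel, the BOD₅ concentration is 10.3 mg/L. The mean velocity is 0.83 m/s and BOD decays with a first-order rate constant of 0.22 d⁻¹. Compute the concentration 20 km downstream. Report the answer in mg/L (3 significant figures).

9.69 mg/L

Travel time t = 20 km / 0.83 m/s = 2e+04/0.83 = 2.41e+04 s = 0.2789 d.
First-order decay: C = 10.3·exp(−0.22·0.2789) = 10.3·0.9405 = 9.687 mg/L.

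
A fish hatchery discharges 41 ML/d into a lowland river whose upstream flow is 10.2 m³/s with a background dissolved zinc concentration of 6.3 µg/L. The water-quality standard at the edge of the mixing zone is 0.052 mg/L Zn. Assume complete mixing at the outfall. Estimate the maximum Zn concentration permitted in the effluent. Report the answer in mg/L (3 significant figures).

1.03 mg/L

41 ML/d = 0.4745 m³/s.
6.3 µg/L = 0.0063 mg/L.
Mass balance: 0.052·10.67 = 0.4745·Cₑ + 10.2·0.0063.
Cₑ = (0.5551 − 0.06426) / 0.4745 = 1.034 mg/L.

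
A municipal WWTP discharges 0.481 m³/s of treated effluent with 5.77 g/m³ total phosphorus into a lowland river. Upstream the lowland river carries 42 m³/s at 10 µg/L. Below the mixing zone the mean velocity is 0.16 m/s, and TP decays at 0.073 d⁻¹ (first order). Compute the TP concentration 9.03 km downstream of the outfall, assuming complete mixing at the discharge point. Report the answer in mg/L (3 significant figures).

0.0717 mg/L

10 µg/L = 0.01 mg/L.
After complete mixing, C₀ = (0.481·5.77 + 42·0.01) / 42.48 = 0.07522 mg/L.
Travel time t = 9030 m / 0.16 m/s = 5.644e+04 s = 0.6532 d.
C = 0.07522·exp(−0.073·0.6532) = 0.07522·0.9534 = 0.07172 mg/L.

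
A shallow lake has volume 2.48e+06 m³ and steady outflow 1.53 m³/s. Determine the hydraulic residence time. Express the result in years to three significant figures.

0.0514 yr

Q = 1.53 m³/s × 3.156e+07 s/yr = 4.828e+07 m³/yr.
Hydraulic residence time τ = V/Q = 2.48e+06/4.828e+07 = 0.05136 yr.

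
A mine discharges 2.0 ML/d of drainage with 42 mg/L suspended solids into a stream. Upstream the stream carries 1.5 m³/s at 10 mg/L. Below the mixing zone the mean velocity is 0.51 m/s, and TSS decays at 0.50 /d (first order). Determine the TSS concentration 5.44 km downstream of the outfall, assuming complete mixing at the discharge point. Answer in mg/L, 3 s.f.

9.86 mg/L

2.0 ML/d = 0.02315 m³/s.
After complete mixing, C₀ = (0.02315·42 + 1.5·10) / 1.523 = 10.49 mg/L.
Travel time t = 5440 m / 0.51 m/s = 1.067e+04 s = 0.1235 d.
C = 10.49·exp(−0.50·0.1235) = 10.49·0.9401 = 9.859 mg/L.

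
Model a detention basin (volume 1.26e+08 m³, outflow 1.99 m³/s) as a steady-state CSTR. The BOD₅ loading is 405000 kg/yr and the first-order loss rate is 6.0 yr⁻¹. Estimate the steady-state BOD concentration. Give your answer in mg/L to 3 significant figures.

Outflow Q = 1.99 m³/s × 3.156e+07 s/yr = 6.28e+07 m³/yr.
Steady-state CSTR mass balance: W = Q·C + k·V·C, so C = W/(Q + kV).
Q + kV = 6.28e+07 + 6.0·1.26e+08 = 8.188e+08 m³/yr.
C = 405000/8.188e+08 = 0.0004946 kg/m³ = 0.4946 mg/L.

0.495 mg/L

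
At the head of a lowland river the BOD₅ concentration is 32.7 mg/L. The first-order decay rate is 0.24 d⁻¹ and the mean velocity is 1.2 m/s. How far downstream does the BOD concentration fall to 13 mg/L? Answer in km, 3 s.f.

From C = C₀·e^(−kt), t = ln(C₀/C)/k = ln(32.7/13)/0.24 = 0.9224/0.24 = 3.843 d.
Distance = v·t = 1.2 m/s × 3.321e+05 s = 3.985e+05 m = 398.5 km.

398 km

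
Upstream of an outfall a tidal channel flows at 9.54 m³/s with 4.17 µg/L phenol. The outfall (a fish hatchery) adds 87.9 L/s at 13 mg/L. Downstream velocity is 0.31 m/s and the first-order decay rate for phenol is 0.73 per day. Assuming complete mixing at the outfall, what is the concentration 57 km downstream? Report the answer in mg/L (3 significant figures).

87.9 L/s = 0.0879 m³/s.
4.17 µg/L = 0.00417 mg/L.
After complete mixing, C₀ = (0.0879·13 + 9.54·0.00417) / 9.628 = 0.1228 mg/L.
Travel time t = 5.7e+04 m / 0.31 m/s = 1.839e+05 s = 2.128 d.
C = 0.1228·exp(−0.73·2.128) = 0.1228·0.2115 = 0.02598 mg/L.

0.0260 mg/L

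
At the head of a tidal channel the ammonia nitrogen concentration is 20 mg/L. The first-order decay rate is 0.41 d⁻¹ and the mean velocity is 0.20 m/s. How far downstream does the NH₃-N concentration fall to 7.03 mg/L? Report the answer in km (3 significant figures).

From C = C₀·e^(−kt), t = ln(C₀/C)/k = ln(20/7.03)/0.41 = 1.046/0.41 = 2.55 d.
Distance = v·t = 0.20 m/s × 2.203e+05 s = 4.407e+04 m = 44.07 km.

44.1 km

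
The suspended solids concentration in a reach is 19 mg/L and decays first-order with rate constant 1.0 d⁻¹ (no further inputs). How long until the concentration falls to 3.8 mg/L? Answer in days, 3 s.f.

1.61 d

t = ln(C₀/C)/k = ln(19/3.8)/1.0 = 1.609/1.0 = 1.609 d.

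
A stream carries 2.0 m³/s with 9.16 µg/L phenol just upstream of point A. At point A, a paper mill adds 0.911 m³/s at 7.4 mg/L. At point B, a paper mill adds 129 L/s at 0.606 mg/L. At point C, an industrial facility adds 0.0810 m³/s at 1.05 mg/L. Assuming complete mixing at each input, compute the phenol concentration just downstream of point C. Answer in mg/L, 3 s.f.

9.16 µg/L = 0.00916 mg/L.
After input A: C = (2·0.00916 + 0.911·7.4) / 2.911 = 2.322 mg/L.
129 L/s = 0.129 m³/s.
After input B: C = (2.911·2.322 + 0.129·0.606) / 3.04 = 2.249 mg/L.
After input C: C = (3.04·2.249 + 0.081·1.05) / 3.121 = 2.218 mg/L.

2.22 mg/L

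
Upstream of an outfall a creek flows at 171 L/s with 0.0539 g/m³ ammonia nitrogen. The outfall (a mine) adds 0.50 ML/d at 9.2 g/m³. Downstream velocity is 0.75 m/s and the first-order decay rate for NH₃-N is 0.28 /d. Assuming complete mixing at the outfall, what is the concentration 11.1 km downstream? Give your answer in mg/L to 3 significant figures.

0.50 ML/d = 0.005787 m³/s.
171 L/s = 0.171 m³/s.
After complete mixing, C₀ = (0.005787·9.2 + 0.171·0.0539) / 0.1768 = 0.3533 mg/L.
Travel time t = 1.11e+04 m / 0.75 m/s = 1.48e+04 s = 0.1713 d.
C = 0.3533·exp(−0.28·0.1713) = 0.3533·0.9532 = 0.3367 mg/L.

0.337 mg/L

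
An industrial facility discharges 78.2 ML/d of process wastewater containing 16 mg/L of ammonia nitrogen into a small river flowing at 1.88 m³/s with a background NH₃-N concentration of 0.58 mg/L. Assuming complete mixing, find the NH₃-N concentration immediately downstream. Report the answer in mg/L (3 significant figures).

78.2 ML/d = 0.9051 m³/s.
By mass balance at complete mixing, C = (0.9051·16 + 1.88·0.58) / (0.9051 + 1.88) = 15.57/2.785 = 5.591 mg/L.

5.59 mg/L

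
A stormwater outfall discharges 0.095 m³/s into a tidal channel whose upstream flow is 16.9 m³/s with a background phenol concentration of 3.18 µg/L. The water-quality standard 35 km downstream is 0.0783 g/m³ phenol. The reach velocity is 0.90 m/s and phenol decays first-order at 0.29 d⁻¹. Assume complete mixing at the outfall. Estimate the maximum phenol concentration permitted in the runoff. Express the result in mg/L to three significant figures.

3.18 µg/L = 0.00318 mg/L.
Travel time to the compliance point: t = 3.5e+04/0.90 = 3.889e+04 s = 0.4501 d; decay factor exp(−0.29·0.4501) = 0.8776.
So the concentration just after mixing may be at most 0.0783/0.8776 = 0.08922 mg/L.
Mass balance: 0.08922·16.99 = 0.095·Cₑ + 16.9·0.00318.
Cₑ = (1.516 − 0.05374) / 0.095 = 15.39 mg/L.

15.4 mg/L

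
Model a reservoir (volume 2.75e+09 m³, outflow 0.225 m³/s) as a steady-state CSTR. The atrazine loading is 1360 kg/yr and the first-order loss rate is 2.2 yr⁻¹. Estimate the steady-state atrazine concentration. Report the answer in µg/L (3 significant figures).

0.225 µg/L

Outflow Q = 0.225 m³/s × 3.156e+07 s/yr = 7.1e+06 m³/yr.
Steady-state CSTR mass balance: W = Q·C + k·V·C, so C = W/(Q + kV).
Q + kV = 7.1e+06 + 2.2·2.75e+09 = 6.057e+09 m³/yr.
C = 1360/6.057e+09 = 2.245e-07 kg/m³ = 0.0002245 mg/L = 0.2245 µg/L.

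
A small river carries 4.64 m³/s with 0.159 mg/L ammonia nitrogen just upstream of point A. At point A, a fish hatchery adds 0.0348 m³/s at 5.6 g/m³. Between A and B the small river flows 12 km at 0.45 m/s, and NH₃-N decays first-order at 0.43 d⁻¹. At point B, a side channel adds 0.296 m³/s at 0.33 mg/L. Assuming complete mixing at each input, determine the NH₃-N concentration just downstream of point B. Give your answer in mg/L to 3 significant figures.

0.184 mg/L

After input A: C = (4.64·0.159 + 0.0348·5.6) / 4.675 = 0.1995 mg/L.
Over the 12 km reach to input B (t = 2.667e+04 s = 0.3086 d), decay gives C = 0.1995·exp(−0.43·0.3086) = 0.1747 mg/L.
After input B: C = (4.675·0.1747 + 0.296·0.33) / 4.971 = 0.184 mg/L.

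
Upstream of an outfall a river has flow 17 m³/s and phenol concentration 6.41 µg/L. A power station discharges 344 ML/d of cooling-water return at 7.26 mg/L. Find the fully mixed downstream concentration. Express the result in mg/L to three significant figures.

344 ML/d = 3.981 m³/s.
6.41 µg/L = 0.00641 mg/L.
Flow-weighted mixing gives C = (3.981·7.26 + 17·0.00641) / (3.981 + 17) = 29.01/20.98 = 1.383 mg/L.

1.38 mg/L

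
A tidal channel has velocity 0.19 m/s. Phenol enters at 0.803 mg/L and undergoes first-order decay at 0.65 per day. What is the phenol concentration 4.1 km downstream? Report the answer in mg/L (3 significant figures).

0.683 mg/L

Travel time t = 4.1 km / 0.19 m/s = 4100/0.19 = 2.158e+04 s = 0.2498 d.
First-order decay: C = 0.803·exp(−0.65·0.2498) = 0.803·0.8502 = 0.6827 mg/L.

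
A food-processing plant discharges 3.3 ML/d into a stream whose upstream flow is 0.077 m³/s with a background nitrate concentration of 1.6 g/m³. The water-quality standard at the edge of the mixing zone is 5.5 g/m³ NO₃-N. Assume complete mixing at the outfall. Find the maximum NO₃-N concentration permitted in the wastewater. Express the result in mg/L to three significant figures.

3.3 ML/d = 0.03819 m³/s.
Mass balance: 5.5·0.1152 = 0.03819·Cₑ + 0.077·1.6.
Cₑ = (0.6336 − 0.1232) / 0.03819 = 13.36 mg/L.

13.4 mg/L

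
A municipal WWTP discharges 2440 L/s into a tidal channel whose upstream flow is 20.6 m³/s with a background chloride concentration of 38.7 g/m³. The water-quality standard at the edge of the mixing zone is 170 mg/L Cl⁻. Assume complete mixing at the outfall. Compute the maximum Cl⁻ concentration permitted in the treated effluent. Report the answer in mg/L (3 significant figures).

2440 L/s = 2.44 m³/s.
Mass balance: 170·23.04 = 2.44·Cₑ + 20.6·38.7.
Cₑ = (3917 − 797.2) / 2.44 = 1279 mg/L.

1280 mg/L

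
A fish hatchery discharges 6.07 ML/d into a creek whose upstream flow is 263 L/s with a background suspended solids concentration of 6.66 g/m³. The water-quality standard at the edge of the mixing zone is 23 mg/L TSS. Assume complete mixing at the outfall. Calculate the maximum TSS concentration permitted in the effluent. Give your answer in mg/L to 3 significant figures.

84.2 mg/L

6.07 ML/d = 0.07025 m³/s.
263 L/s = 0.263 m³/s.
Mass balance: 23·0.3333 = 0.07025·Cₑ + 0.263·6.66.
Cₑ = (7.665 − 1.752) / 0.07025 = 84.17 mg/L.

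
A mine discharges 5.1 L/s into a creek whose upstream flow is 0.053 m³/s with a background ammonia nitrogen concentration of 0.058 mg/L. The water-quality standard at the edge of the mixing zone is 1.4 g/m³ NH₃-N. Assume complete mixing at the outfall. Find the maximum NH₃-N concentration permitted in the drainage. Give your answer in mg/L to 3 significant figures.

15.3 mg/L

5.1 L/s = 0.0051 m³/s.
Mass balance: 1.4·0.0581 = 0.0051·Cₑ + 0.053·0.058.
Cₑ = (0.08134 − 0.003074) / 0.0051 = 15.35 mg/L.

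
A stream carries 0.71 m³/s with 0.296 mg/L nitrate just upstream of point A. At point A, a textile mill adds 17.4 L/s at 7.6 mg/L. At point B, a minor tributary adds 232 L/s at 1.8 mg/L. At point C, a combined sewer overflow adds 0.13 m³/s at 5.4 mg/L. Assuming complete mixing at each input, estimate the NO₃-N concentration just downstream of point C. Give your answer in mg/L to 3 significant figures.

17.4 L/s = 0.0174 m³/s.
After input A: C = (0.71·0.296 + 0.0174·7.6) / 0.7274 = 0.4707 mg/L.
232 L/s = 0.232 m³/s.
After input B: C = (0.7274·0.4707 + 0.232·1.8) / 0.9594 = 0.7922 mg/L.
After input C: C = (0.9594·0.7922 + 0.13·5.4) / 1.089 = 1.342 mg/L.

1.34 mg/L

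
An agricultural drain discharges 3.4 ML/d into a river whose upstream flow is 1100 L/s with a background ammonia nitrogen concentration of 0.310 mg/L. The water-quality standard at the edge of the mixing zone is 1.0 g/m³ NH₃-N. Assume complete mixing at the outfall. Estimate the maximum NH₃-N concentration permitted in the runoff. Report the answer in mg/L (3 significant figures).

3.4 ML/d = 0.03935 m³/s.
1100 L/s = 1.1 m³/s.
Mass balance: 1·1.139 = 0.03935·Cₑ + 1.1·0.31.
Cₑ = (1.139 − 0.341) / 0.03935 = 20.29 mg/L.

20.3 mg/L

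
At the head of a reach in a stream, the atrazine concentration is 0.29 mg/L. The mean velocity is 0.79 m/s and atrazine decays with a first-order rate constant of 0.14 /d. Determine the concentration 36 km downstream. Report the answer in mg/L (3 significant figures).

0.269 mg/L

Travel time t = 36 km / 0.79 m/s = 3.6e+04/0.79 = 4.557e+04 s = 0.5274 d.
First-order decay: C = 0.29·exp(−0.14·0.5274) = 0.29·0.9288 = 0.2694 mg/L.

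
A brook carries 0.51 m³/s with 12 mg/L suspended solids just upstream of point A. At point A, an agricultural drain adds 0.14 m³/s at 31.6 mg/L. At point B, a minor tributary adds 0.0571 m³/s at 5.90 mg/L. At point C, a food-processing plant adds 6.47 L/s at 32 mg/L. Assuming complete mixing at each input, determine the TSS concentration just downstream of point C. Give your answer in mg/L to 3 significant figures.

15.5 mg/L

After input A: C = (0.51·12 + 0.14·31.6) / 0.65 = 16.22 mg/L.
After input B: C = (0.65·16.22 + 0.0571·5.9) / 0.7071 = 15.39 mg/L.
6.47 L/s = 0.00647 m³/s.
After input C: C = (0.7071·15.39 + 0.00647·32) / 0.7136 = 15.54 mg/L.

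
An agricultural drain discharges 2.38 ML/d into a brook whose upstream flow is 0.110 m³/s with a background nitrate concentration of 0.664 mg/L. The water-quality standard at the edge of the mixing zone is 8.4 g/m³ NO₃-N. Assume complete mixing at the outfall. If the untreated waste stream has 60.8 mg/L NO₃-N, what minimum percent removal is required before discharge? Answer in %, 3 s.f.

35.4 %

2.38 ML/d = 0.02755 m³/s.
Mass balance: 8.4·0.1375 = 0.02755·Cₑ + 0.11·0.664.
Cₑ = (1.155 − 0.07304) / 0.02755 = 39.29 mg/L.
Required removal = 1 − 39.29/60.8 = 35.38 %.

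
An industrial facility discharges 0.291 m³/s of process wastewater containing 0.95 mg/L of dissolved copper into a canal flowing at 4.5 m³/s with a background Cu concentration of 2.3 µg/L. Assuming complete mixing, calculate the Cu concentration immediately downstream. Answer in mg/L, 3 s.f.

0.0599 mg/L

2.3 µg/L = 0.0023 mg/L.
By mass balance at complete mixing, C = (0.291·0.95 + 4.5·0.0023) / (0.291 + 4.5) = 0.2868/4.791 = 0.05986 mg/L.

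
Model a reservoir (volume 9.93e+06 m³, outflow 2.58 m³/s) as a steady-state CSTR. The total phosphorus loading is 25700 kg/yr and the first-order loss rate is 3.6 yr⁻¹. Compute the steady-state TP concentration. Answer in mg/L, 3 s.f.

0.219 mg/L

Outflow Q = 2.58 m³/s × 3.156e+07 s/yr = 8.142e+07 m³/yr.
Steady-state CSTR mass balance: W = Q·C + k·V·C, so C = W/(Q + kV).
Q + kV = 8.142e+07 + 3.6·9.93e+06 = 1.172e+08 m³/yr.
C = 25700/1.172e+08 = 0.0002193 kg/m³ = 0.2193 mg/L.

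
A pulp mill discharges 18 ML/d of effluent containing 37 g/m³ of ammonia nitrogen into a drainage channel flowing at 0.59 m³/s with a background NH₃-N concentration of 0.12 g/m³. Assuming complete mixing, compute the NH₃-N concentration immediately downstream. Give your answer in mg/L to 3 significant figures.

9.74 mg/L

18 ML/d = 0.2083 m³/s.
By mass balance at complete mixing, C = (0.2083·37 + 0.59·0.12) / (0.2083 + 0.59) = 7.779/0.7983 = 9.744 mg/L.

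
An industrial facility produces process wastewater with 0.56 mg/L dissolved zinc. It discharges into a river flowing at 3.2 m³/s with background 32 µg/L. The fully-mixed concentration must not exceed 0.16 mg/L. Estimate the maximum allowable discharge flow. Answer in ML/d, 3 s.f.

32 µg/L = 0.032 mg/L.
Mass balance at complete mixing: C_std·(Q_w + Q_r) = Q_w·C_e + Q_r·C_b.
Rearranging, Q_w = Q_r·(C_std − C_b)/(C_e − C_std) = 3.2·(0.16 − 0.032) / (0.56 − 0.16) = 1.024 m³/s.
= 88.47 ML/d.

88.5 ML/d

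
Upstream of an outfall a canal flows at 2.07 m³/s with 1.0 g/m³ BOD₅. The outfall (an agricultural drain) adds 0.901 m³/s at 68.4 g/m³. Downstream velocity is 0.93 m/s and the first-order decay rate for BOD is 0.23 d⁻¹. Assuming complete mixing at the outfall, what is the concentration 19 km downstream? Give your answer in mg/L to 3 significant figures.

After complete mixing, C₀ = (0.901·68.4 + 2.07·1) / 2.971 = 21.44 mg/L.
Travel time t = 1.9e+04 m / 0.93 m/s = 2.043e+04 s = 0.2365 d.
C = 21.44·exp(−0.23·0.2365) = 21.44·0.9471 = 20.31 mg/L.

20.3 mg/L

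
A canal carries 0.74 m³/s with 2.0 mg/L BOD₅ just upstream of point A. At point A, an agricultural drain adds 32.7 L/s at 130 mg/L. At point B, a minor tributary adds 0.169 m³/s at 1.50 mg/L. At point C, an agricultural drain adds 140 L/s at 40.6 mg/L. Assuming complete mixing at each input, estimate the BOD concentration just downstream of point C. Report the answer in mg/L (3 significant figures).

32.7 L/s = 0.0327 m³/s.
After input A: C = (0.74·2 + 0.0327·130) / 0.7727 = 7.417 mg/L.
After input B: C = (0.7727·7.417 + 0.169·1.5) / 0.9417 = 6.355 mg/L.
140 L/s = 0.14 m³/s.
After input C: C = (0.9417·6.355 + 0.14·40.6) / 1.082 = 10.79 mg/L.

10.8 mg/L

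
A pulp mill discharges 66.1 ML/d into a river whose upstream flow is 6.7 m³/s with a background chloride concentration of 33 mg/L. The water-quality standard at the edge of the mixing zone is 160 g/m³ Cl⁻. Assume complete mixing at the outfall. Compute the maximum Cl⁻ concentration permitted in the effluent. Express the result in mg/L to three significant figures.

1270 mg/L

66.1 ML/d = 0.765 m³/s.
Mass balance: 160·7.465 = 0.765·Cₑ + 6.7·33.
Cₑ = (1194 − 221.1) / 0.765 = 1272 mg/L.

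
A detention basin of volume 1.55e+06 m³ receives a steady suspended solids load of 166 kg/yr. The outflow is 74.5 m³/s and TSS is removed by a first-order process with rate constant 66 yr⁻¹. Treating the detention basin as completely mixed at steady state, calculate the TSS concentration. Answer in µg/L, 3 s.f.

Outflow Q = 74.5 m³/s × 3.156e+07 s/yr = 2.351e+09 m³/yr.
Steady-state CSTR mass balance: W = Q·C + k·V·C, so C = W/(Q + kV).
Q + kV = 2.351e+09 + 66·1.55e+06 = 2.453e+09 m³/yr.
C = 166/2.453e+09 = 6.766e-08 kg/m³ = 6.766e-05 mg/L = 0.06766 µg/L.

0.0677 µg/L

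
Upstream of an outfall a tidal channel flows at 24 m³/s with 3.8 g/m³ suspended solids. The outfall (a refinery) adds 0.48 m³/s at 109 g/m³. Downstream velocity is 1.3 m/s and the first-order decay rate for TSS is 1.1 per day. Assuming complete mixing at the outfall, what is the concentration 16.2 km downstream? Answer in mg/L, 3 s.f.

5.00 mg/L

After complete mixing, C₀ = (0.48·109 + 24·3.8) / 24.48 = 5.863 mg/L.
Travel time t = 1.62e+04 m / 1.3 m/s = 1.246e+04 s = 0.1442 d.
C = 5.863·exp(−1.1·0.1442) = 5.863·0.8533 = 5.003 mg/L.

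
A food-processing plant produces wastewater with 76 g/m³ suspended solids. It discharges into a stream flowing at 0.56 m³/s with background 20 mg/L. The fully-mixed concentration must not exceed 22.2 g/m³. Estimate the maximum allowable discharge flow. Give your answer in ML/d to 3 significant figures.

Mass balance at complete mixing: C_std·(Q_w + Q_r) = Q_w·C_e + Q_r·C_b.
Rearranging, Q_w = Q_r·(C_std − C_b)/(C_e − C_std) = 0.56·(22.2 − 20) / (76 − 22.2) = 0.0229 m³/s.
= 1.979 ML/d.

1.98 ML/d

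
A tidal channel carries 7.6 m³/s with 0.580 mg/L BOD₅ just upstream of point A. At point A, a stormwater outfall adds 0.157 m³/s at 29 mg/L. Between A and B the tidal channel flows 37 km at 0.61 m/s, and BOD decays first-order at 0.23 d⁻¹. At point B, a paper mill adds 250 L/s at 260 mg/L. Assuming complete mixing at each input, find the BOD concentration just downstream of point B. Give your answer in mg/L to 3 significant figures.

9.07 mg/L

After input A: C = (7.6·0.58 + 0.157·29) / 7.757 = 1.155 mg/L.
Over the 37 km reach to input B (t = 6.066e+04 s = 0.702 d), decay gives C = 1.155·exp(−0.23·0.702) = 0.983 mg/L.
250 L/s = 0.25 m³/s.
After input B: C = (7.757·0.983 + 0.25·260) / 8.007 = 9.07 mg/L.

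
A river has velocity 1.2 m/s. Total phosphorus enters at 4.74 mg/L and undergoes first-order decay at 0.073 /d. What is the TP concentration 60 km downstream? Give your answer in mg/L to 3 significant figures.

4.54 mg/L

Travel time t = 60 km / 1.2 m/s = 6e+04/1.2 = 5e+04 s = 0.5787 d.
First-order decay: C = 4.74·exp(−0.073·0.5787) = 4.74·0.9586 = 4.544 mg/L.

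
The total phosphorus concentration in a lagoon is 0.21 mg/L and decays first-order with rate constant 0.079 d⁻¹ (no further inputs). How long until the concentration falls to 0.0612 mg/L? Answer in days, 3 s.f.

15.6 d

t = ln(C₀/C)/k = ln(0.21/0.0612)/0.079 = 1.233/0.079 = 15.61 d.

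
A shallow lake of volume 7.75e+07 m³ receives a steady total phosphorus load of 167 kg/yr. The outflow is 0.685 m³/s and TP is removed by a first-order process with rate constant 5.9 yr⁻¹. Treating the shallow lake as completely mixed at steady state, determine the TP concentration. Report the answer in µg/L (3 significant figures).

0.349 µg/L

Outflow Q = 0.685 m³/s × 3.156e+07 s/yr = 2.162e+07 m³/yr.
Steady-state CSTR mass balance: W = Q·C + k·V·C, so C = W/(Q + kV).
Q + kV = 2.162e+07 + 5.9·7.75e+07 = 4.789e+08 m³/yr.
C = 167/4.789e+08 = 3.487e-07 kg/m³ = 0.0003487 mg/L = 0.3487 µg/L.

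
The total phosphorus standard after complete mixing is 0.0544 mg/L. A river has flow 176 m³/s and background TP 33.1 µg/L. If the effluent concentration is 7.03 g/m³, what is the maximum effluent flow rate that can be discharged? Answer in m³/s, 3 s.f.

0.537 m³/s

33.1 µg/L = 0.0331 mg/L.
Mass balance at complete mixing: C_std·(Q_w + Q_r) = Q_w·C_e + Q_r·C_b.
Rearranging, Q_w = Q_r·(C_std − C_b)/(C_e − C_std) = 176·(0.0544 − 0.0331) / (7.03 − 0.0544) = 0.5374 m³/s.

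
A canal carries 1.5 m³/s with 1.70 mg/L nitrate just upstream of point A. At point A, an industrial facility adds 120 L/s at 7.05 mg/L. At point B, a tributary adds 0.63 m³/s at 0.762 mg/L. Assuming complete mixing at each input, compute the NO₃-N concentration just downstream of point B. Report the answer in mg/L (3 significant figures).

1.72 mg/L

120 L/s = 0.12 m³/s.
After input A: C = (1.5·1.7 + 0.12·7.05) / 1.62 = 2.096 mg/L.
After input B: C = (1.62·2.096 + 0.63·0.762) / 2.25 = 1.723 mg/L.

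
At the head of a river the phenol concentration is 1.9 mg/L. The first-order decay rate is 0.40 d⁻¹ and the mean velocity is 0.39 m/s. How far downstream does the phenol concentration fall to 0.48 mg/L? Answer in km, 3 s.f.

116 km

From C = C₀·e^(−kt), t = ln(C₀/C)/k = ln(1.9/0.48)/0.40 = 1.376/0.40 = 3.44 d.
Distance = v·t = 0.39 m/s × 2.972e+05 s = 1.159e+05 m = 115.9 km.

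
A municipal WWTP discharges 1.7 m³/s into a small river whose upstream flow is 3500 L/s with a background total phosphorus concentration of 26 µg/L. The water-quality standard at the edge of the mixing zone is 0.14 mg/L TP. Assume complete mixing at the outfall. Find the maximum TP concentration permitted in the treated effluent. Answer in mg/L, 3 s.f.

0.375 mg/L

3500 L/s = 3.5 m³/s.
26 µg/L = 0.026 mg/L.
Mass balance: 0.14·5.2 = 1.7·Cₑ + 3.5·0.026.
Cₑ = (0.728 − 0.091) / 1.7 = 0.3747 mg/L.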